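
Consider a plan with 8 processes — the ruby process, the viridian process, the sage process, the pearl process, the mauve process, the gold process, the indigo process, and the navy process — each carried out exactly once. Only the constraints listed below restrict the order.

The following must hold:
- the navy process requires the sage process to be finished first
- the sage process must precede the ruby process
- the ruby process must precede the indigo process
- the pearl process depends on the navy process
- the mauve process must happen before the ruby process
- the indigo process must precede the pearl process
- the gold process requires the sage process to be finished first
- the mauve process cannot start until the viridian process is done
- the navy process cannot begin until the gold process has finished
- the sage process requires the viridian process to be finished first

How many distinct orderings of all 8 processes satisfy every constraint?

Only the viridian process has no prerequisites, so it must go first.
Enumerating by repeatedly choosing an available process (one whose prerequisites are all placed) gives 16 distinct complete orderings.

16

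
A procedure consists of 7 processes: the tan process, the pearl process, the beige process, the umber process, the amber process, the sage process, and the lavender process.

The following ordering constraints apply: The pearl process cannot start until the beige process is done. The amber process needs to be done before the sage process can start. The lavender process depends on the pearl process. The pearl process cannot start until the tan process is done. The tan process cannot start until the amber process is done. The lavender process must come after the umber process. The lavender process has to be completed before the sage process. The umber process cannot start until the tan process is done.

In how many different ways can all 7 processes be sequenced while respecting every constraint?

7

2 processes have no prerequisites (the beige process, the amber process), so any of them could come first.
Counting all ways to extend the partial order to a total order gives 7.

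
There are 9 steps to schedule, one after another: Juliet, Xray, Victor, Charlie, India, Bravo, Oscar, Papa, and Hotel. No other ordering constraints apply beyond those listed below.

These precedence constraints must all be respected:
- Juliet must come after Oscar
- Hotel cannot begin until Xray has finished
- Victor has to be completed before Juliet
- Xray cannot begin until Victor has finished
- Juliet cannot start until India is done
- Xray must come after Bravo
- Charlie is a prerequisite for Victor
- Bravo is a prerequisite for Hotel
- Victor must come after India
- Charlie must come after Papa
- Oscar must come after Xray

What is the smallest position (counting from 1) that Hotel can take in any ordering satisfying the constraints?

7

Every step that must precede Hotel has to come before it. Tracing all chains that end at Hotel, those steps are: Xray, Victor, Charlie, India, Bravo, Papa — 6 in total.
With 6 mandatory predecessors, the earliest Hotel can sit is position 6+1 = 7, and placing just those 6 first achieves it.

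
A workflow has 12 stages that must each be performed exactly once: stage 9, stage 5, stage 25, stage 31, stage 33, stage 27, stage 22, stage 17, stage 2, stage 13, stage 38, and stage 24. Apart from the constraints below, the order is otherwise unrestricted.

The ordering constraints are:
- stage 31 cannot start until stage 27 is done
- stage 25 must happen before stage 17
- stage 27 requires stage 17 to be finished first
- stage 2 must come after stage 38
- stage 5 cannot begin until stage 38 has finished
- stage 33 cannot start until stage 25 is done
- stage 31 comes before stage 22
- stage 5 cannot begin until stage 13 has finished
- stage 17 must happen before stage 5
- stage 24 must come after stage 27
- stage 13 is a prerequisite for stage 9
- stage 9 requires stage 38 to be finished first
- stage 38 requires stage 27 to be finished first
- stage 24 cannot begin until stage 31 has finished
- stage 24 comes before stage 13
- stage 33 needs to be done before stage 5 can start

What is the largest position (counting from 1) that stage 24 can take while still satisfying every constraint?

Following every chain forward from stage 24, the stages that must come later are stage 9, stage 5, stage 13 — 3 of them.
With 3 mandatory successors out of 12 stages total, the latest slot for stage 24 is 12−3 = 9, and it's reachable by doing all non-successors before stage 24.

9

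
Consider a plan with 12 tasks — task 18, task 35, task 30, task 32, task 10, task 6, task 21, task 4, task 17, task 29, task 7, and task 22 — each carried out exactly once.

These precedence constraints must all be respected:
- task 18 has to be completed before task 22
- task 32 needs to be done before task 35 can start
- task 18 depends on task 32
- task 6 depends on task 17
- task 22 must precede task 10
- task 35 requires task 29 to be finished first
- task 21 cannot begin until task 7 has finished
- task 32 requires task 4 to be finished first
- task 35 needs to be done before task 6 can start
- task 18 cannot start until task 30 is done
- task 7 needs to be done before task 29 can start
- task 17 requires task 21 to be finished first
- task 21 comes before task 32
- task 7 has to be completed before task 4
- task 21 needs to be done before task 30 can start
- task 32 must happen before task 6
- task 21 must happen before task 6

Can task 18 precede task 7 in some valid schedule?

No

Following task 7 → task 21 → task 30 → task 18, task 7 must precede task 18 in every valid ordering.
So no valid ordering can have task 18 before task 7.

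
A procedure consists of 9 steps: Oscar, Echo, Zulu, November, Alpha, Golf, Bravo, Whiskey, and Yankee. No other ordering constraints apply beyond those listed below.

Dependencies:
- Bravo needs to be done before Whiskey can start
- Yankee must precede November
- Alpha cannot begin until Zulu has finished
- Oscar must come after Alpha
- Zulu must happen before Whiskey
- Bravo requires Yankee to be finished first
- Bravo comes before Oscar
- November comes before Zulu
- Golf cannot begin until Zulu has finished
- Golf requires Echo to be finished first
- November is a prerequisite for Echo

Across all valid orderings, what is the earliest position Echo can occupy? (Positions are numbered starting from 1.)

3

Every step that must precede Echo has to come before it. Tracing all chains that end at Echo, those steps are: November, Yankee — 2 in total.
With 2 mandatory predecessors, the earliest Echo can sit is position 2+1 = 3, and placing just those 2 first achieves it.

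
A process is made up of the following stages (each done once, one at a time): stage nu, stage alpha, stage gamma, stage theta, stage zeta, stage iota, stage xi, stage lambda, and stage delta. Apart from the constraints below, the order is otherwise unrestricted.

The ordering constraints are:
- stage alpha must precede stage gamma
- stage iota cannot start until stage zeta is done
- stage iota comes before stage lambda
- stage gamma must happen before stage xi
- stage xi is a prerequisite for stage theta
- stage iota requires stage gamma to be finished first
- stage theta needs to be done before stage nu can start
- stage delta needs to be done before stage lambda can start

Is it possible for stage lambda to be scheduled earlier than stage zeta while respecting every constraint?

No

The constraints give a chain stage zeta → stage iota → stage lambda, which forces stage zeta before stage lambda.
Hence stage lambda can never be scheduled before stage zeta.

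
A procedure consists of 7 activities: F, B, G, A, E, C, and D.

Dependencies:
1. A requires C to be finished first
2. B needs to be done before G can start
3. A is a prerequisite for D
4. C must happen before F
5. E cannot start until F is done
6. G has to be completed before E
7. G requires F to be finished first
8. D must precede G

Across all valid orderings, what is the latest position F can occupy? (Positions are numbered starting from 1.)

5

Following every chain forward from F, the activities that must come later are G, E — 2 of them.
With 2 mandatory successors out of 7 activities total, the latest slot for F is 7−2 = 5, and it's reachable by doing all non-successors before F.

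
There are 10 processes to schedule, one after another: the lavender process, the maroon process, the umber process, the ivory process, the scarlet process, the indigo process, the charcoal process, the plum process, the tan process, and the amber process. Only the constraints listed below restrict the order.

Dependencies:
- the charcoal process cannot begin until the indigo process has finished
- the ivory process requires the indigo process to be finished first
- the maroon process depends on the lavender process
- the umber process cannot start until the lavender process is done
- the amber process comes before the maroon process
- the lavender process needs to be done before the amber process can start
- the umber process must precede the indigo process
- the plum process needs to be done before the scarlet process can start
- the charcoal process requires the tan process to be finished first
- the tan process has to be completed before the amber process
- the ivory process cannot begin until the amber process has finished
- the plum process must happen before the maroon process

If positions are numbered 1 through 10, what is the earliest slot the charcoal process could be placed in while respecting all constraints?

5

Every process that must precede the charcoal process has to come before it. Tracing all chains that end at the charcoal process, those processes are: the lavender process, the umber process, the indigo process, the tan process — 4 in total.
So at minimum 4 processes come before the charcoal process, putting the charcoal process no earlier than position 5. That position is achievable by scheduling exactly those predecessors first.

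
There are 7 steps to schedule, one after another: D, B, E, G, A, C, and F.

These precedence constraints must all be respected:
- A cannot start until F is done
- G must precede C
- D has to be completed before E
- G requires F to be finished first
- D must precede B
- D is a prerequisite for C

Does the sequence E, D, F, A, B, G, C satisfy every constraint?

No

The sequence places E ahead of D.
But one of the constraints requires D before E, so this ordering violates it.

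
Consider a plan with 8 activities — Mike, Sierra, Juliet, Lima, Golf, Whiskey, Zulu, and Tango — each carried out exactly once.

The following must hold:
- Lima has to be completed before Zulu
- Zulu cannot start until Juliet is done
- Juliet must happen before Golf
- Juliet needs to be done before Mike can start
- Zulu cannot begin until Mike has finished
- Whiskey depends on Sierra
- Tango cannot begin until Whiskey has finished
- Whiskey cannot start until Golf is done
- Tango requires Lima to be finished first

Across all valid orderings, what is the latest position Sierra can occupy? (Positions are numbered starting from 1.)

The activities that are forced after Sierra, directly or by a chain of constraints, are Whiskey, Tango. That's 2 activities.
So at least 2 activities follow Sierra, putting Sierra no later than position 6. That position is achievable by scheduling everything else first.

6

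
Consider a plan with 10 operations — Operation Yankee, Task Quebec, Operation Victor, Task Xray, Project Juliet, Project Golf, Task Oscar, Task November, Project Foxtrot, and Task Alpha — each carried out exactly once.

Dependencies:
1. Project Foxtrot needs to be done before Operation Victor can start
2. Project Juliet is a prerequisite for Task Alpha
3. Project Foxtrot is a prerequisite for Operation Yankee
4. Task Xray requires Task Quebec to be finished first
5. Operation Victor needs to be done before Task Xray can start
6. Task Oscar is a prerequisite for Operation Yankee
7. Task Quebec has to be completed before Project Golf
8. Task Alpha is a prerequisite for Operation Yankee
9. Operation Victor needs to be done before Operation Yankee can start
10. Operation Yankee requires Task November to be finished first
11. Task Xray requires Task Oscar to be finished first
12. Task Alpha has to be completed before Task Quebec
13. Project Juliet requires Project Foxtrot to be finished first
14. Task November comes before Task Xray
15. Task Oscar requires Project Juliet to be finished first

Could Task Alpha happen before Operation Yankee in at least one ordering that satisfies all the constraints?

Every valid ordering already has Task Alpha before Operation Yankee (the constraints require it), so in particular at least one does.

Yes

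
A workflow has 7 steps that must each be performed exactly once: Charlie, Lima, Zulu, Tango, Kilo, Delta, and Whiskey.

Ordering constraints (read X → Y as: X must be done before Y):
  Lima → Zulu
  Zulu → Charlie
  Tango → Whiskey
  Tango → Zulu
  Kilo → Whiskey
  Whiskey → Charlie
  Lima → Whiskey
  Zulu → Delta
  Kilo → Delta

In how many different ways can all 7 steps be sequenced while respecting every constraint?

36

3 steps have no prerequisites (Lima, Tango, Kilo), so any of them could come first.
Enumerating by repeatedly choosing an available step (one whose prerequisites are all placed) gives 36 distinct complete orderings.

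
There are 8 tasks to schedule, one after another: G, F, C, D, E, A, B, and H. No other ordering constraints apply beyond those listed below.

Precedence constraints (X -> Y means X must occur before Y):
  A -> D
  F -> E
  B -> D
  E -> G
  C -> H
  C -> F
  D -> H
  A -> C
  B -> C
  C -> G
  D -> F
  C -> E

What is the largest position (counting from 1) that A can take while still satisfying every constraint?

2

Every task that must follow A has to come after it. Tracing all chains starting from A, those tasks are: G, F, C, D, E, H — 6 in total.
So at least 6 tasks follow A, putting A no later than position 2. That position is achievable by scheduling everything else first.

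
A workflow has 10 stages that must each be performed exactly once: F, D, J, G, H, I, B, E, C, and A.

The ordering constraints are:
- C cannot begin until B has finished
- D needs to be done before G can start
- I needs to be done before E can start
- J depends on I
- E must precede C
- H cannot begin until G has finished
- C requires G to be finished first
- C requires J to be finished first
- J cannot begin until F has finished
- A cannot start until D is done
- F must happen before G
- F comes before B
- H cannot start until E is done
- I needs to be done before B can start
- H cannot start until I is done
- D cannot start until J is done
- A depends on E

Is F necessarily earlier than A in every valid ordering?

Yes

Following the dependencies: F → J → D → A.
That forces F before A in every valid schedule.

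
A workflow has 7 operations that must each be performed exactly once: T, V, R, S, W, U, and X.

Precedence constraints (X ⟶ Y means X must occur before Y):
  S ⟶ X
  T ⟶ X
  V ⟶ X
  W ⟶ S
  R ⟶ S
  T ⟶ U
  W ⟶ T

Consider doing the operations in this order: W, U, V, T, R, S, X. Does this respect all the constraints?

Here T comes after U.
That contradicts the constraint that T must precede U.

No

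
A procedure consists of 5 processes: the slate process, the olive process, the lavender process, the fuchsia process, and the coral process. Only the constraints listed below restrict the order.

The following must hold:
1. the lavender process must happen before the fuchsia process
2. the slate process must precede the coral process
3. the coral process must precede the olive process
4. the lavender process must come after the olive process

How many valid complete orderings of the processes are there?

1

Only the slate process has no prerequisites, so it must go first.
Continuing from there, at each step only one process has all its prerequisites placed, so the ordering is fully determined — there is exactly 1.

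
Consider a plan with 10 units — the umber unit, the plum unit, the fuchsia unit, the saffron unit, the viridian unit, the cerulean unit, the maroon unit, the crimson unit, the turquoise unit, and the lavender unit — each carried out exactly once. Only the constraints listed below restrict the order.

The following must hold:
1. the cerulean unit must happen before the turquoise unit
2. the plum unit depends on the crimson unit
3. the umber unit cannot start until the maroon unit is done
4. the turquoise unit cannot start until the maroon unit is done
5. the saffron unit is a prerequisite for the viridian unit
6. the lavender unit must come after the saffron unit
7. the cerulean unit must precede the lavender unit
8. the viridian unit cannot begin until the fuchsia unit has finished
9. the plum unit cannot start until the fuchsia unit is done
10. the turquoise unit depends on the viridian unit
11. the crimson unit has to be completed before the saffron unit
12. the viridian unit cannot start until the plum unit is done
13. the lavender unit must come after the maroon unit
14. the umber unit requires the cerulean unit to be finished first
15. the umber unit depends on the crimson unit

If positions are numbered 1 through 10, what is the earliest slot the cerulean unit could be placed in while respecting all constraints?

1

No constraint forces any other unit before the cerulean unit, so it can be placed first.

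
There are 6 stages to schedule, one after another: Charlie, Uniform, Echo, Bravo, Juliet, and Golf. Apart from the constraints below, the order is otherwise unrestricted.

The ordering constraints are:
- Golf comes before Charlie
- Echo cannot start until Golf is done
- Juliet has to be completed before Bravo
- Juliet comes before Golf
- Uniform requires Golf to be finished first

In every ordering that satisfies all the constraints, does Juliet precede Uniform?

Yes

Following the dependencies: Juliet → Golf → Uniform.
So Juliet must precede Uniform in any valid ordering.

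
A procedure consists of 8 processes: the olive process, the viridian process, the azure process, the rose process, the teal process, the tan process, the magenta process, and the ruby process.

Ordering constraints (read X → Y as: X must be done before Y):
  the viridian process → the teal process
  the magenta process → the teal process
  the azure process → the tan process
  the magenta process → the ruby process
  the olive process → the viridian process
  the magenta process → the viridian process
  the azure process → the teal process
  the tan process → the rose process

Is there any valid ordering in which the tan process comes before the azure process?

No

The constraints give a chain the azure process → the tan process, which forces the azure process before the tan process.
So no valid ordering can have the tan process before the azure process.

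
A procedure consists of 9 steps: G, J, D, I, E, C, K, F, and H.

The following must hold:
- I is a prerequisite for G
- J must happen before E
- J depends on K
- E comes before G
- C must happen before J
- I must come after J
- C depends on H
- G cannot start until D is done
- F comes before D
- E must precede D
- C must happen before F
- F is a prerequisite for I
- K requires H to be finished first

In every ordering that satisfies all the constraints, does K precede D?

Chaining the stated constraints: K → J → E → D.
Hence K necessarily comes before D.

Yes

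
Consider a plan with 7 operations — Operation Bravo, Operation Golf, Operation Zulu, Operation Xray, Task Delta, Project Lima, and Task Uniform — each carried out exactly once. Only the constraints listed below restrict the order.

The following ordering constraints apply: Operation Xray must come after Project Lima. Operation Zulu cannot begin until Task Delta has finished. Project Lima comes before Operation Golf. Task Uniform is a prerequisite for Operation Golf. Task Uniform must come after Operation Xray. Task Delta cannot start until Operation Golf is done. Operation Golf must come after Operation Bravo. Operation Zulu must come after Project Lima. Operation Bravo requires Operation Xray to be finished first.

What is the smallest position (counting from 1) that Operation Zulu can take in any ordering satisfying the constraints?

The operations that are forced before Operation Zulu, directly or transitively, are Operation Bravo, Operation Golf, Operation Xray, Task Delta, Project Lima, Task Uniform. That's 6 operations.
So at minimum 6 operations come before Operation Zulu, putting Operation Zulu no earlier than position 7. That position is achievable by scheduling exactly those predecessors first.

7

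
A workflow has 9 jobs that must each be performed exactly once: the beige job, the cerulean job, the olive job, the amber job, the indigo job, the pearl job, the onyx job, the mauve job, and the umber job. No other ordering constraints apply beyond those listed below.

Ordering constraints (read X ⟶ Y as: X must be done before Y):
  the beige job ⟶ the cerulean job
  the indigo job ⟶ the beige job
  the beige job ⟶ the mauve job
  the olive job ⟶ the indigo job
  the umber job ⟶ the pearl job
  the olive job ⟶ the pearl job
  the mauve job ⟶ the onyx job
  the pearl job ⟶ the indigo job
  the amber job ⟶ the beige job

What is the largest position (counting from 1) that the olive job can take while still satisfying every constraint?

The jobs that are forced after the olive job, directly or by a chain of constraints, are the beige job, the cerulean job, the indigo job, the pearl job, the onyx job, the mauve job. That's 6 jobs.
With 6 mandatory successors out of 9 jobs total, the latest slot for the olive job is 9−6 = 3, and it's reachable by doing all non-successors before the olive job.

3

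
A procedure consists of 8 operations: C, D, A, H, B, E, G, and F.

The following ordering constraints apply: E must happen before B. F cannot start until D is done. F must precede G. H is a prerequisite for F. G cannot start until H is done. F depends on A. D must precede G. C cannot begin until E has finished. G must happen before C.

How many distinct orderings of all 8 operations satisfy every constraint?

4 operations have no prerequisites (D, A, H, E), so any of them could come first.
Counting all ways to extend the partial order to a total order gives 162.

162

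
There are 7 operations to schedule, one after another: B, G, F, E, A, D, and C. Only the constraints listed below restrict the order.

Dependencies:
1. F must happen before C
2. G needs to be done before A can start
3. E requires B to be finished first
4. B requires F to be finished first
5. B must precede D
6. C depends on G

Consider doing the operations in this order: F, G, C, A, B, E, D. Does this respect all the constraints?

Yes

Checking each listed constraint against this order: for instance, F is in position 1 and B in position 5, so that constraint holds — and the remaining constraints check out the same way.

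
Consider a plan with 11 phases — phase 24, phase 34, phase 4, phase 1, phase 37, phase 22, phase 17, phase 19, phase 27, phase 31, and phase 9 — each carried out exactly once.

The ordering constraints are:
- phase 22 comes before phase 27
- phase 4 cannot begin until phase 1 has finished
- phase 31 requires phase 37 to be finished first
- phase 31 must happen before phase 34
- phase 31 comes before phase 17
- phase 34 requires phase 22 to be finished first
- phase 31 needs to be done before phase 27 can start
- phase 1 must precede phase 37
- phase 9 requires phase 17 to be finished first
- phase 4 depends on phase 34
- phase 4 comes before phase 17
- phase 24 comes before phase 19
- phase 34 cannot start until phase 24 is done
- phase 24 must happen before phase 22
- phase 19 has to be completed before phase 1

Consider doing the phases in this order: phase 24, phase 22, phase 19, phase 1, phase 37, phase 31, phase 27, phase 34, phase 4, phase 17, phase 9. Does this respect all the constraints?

Yes

Checking each listed constraint against this order: for instance, phase 24 is in position 1 and phase 34 in position 8, so that constraint holds — and the remaining constraints check out the same way.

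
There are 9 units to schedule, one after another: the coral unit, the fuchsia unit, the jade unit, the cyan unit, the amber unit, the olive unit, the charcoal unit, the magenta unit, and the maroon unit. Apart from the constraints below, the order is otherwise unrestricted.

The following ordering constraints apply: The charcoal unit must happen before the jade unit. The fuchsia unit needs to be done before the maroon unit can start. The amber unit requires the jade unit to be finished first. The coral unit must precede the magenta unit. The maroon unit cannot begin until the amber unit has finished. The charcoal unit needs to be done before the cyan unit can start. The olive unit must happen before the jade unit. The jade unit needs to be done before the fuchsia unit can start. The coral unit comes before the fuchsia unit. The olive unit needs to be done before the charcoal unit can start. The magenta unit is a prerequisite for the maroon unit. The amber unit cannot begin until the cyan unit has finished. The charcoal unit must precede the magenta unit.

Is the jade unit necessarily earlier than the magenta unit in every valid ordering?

No chain of constraints connects the jade unit to the magenta unit in either direction.
There exist valid orderings with the magenta unit before the jade unit, so the jade unit is not required to come first.

No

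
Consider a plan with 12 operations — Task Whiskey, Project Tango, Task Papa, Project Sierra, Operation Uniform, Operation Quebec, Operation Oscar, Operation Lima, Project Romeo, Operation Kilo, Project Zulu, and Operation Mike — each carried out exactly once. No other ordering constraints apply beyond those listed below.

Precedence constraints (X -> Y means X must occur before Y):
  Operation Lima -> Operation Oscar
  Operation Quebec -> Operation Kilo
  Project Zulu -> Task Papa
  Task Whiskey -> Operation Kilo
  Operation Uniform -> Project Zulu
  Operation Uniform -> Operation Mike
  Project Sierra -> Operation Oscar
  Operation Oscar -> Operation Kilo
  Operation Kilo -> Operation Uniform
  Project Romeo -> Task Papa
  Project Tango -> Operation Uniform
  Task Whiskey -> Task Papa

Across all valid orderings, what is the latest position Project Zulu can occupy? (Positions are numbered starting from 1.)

11

The only operation forced after Project Zulu (directly or by a chain) is Task Papa.
With 1 mandatory successor out of 12 operations total, the latest slot for Project Zulu is 12−1 = 11, and it's reachable by doing all non-successors before Project Zulu.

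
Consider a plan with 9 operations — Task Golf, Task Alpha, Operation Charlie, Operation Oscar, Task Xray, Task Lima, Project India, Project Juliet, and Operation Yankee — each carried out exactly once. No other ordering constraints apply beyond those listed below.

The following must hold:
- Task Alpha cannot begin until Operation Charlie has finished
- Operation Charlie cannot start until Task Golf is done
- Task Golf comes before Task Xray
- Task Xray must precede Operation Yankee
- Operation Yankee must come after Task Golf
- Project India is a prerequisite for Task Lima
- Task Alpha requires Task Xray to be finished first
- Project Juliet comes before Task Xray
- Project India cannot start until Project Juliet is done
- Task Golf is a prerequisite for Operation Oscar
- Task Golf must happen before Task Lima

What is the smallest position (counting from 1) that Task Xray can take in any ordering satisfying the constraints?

3

Working backwards through the constraints from Task Xray, its full set of required predecessors is Task Golf, Project Juliet — 2 of them.
So at minimum 2 operations come before Task Xray, putting Task Xray no earlier than position 3. That position is achievable by scheduling exactly those predecessors first.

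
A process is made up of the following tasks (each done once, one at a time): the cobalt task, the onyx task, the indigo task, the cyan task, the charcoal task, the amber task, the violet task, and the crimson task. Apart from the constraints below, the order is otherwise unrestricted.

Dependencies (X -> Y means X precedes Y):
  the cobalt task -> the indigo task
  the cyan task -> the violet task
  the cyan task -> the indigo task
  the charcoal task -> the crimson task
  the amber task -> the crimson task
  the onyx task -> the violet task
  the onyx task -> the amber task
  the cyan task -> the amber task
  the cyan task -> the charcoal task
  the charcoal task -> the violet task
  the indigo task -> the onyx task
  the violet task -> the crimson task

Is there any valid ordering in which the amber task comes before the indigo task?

Following the indigo task → the onyx task → the amber task, the indigo task must precede the amber task in every valid ordering.
So no valid ordering can have the amber task before the indigo task.

No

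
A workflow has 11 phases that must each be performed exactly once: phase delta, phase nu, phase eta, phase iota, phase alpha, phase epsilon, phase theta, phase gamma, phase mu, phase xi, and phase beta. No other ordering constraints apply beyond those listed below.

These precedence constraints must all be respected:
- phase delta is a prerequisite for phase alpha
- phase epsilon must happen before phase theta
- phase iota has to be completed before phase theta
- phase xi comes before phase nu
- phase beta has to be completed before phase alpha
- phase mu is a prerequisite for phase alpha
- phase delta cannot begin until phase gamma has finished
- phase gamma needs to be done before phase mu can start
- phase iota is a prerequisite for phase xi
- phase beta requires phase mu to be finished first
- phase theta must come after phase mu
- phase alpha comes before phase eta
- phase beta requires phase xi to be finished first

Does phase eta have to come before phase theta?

No

Phase eta and phase theta are not related by any chain of constraints.
A valid ordering placing phase theta before phase eta exists, so the answer is no.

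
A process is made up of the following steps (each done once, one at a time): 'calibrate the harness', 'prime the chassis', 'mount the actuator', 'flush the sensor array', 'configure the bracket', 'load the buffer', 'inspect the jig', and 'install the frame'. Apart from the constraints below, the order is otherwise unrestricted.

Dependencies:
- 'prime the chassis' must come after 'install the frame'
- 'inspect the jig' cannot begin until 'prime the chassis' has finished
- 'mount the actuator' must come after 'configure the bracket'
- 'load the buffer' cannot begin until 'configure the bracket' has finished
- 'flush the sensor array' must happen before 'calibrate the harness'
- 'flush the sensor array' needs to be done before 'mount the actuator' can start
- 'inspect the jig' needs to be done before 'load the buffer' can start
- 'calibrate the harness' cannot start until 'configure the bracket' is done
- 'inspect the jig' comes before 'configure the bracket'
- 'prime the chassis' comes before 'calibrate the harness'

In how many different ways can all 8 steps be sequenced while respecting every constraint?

2 steps have no prerequisites ('flush the sensor array', 'install the frame'), so any of them could come first.
Systematically extending each partial ordering one step at a time and counting, there are 32 complete orderings.

32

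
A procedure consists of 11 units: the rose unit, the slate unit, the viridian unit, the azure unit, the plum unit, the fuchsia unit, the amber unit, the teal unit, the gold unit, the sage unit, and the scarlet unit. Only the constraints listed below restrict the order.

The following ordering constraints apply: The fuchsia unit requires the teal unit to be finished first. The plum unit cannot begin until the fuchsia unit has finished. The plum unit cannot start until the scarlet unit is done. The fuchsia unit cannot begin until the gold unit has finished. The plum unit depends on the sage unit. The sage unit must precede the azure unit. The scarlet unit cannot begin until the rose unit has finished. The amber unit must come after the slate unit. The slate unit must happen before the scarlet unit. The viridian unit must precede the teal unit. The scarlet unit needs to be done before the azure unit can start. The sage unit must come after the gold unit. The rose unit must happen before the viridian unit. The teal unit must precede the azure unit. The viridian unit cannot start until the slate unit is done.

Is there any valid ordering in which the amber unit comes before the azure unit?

Nothing in the constraints forces the azure unit before the amber unit — there is no chain from the azure unit to the amber unit.
So a valid ordering placing the amber unit earlier than the azure unit exists.

Yes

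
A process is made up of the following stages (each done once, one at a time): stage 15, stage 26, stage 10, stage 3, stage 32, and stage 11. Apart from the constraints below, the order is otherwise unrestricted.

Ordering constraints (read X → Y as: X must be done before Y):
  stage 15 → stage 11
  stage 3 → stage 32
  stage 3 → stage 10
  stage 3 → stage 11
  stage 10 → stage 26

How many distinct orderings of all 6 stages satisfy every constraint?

The stages with no prerequisites are stage 15, stage 3; any of them can be placed first.
Counting all ways to extend the partial order to a total order gives 42.

42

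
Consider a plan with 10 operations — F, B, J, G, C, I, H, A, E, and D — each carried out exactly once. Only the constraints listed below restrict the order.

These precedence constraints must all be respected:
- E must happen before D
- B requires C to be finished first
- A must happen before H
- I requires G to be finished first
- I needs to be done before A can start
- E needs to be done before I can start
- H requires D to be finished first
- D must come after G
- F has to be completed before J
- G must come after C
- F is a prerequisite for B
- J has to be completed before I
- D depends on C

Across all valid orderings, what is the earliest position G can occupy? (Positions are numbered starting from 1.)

The only operation forced before G (directly or transitively) is C.
So at minimum 1 operation comes before G, putting G no earlier than position 2. That position is achievable by scheduling exactly that predecessor first.

2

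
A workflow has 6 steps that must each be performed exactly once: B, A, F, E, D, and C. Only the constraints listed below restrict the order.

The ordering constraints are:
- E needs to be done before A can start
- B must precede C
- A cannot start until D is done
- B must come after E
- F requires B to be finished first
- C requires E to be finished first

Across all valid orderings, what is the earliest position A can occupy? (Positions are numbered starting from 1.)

3

Every step that must precede A has to come before it. Tracing all chains that end at A, those steps are: E, D — 2 in total.
So at minimum 2 steps come before A, putting A no earlier than position 3. That position is achievable by scheduling exactly those predecessors first.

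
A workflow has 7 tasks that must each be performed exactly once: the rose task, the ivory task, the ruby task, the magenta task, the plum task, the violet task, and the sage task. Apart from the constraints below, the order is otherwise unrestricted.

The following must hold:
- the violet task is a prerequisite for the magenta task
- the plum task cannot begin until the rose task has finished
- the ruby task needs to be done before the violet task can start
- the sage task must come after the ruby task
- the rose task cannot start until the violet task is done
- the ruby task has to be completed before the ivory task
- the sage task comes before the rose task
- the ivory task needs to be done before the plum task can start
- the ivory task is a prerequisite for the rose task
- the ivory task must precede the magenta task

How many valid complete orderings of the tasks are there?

20

Only the ruby task has no prerequisites, so it must go first.
Systematically extending each partial ordering one task at a time and counting, there are 20 complete orderings.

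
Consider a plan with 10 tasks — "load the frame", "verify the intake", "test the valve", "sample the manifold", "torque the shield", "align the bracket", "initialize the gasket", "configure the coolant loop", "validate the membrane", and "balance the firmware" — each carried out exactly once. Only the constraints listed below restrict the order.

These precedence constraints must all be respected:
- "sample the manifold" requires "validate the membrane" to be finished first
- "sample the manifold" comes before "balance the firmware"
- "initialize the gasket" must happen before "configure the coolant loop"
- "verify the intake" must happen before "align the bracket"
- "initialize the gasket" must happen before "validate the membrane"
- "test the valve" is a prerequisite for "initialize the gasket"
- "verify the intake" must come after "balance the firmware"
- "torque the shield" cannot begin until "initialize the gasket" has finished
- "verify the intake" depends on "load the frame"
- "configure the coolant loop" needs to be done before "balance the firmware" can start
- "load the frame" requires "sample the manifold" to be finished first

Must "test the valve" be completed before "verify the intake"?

Yes

There is a constraint chain "test the valve" → "initialize the gasket" → "configure the coolant loop" → "balance the firmware" → "verify the intake".
That forces "test the valve" before "verify the intake" in every valid schedule.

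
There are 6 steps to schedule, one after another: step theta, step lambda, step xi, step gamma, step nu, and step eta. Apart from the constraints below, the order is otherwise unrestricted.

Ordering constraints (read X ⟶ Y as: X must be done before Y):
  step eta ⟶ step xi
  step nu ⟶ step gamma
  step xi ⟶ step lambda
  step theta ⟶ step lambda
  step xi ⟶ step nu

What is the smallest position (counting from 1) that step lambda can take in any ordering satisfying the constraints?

4

The steps that are forced before step lambda, directly or transitively, are step theta, step xi, step eta. That's 3 steps.
With 3 mandatory predecessors, the earliest step lambda can sit is position 3+1 = 4, and placing just those 3 first achieves it.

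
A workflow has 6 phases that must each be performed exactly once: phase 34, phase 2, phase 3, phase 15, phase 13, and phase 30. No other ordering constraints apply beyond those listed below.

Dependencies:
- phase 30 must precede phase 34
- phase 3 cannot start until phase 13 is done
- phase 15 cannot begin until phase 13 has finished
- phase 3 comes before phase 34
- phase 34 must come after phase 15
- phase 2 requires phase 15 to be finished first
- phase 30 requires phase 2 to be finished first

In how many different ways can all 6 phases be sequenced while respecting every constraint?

4

Phase 13 is the only phase with nothing required before it, so every ordering starts there.
Systematically extending each partial ordering one phase at a time and counting, there are 4 complete orderings.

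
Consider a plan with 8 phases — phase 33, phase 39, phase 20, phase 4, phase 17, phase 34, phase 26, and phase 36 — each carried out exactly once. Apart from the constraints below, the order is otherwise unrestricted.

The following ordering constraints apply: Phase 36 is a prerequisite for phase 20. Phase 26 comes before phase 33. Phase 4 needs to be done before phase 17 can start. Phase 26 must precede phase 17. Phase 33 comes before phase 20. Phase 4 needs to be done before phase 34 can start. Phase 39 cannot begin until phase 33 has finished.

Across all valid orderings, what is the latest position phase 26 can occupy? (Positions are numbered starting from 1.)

4

Every phase that must follow phase 26 has to come after it. Tracing all chains starting from phase 26, those phases are: phase 33, phase 39, phase 20, phase 17 — 4 in total.
So at least 4 phases follow phase 26, putting phase 26 no later than position 4. That position is achievable by scheduling everything else first.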